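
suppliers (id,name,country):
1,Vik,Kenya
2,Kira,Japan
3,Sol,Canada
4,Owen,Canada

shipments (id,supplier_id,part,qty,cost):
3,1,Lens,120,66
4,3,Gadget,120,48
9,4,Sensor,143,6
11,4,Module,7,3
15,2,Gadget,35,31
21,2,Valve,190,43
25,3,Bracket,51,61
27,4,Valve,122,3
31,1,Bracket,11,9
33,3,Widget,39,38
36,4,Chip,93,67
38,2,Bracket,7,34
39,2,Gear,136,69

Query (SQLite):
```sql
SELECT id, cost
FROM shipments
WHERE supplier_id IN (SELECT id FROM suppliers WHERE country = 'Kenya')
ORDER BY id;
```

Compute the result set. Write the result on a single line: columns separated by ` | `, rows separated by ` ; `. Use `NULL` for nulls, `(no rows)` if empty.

Inner query: suppliers.id where country = 'Kenya'.
Outer: keep shipments rows whose supplier_id is in that set.
Inner query → {1}

3 | 66 ; 31 | 9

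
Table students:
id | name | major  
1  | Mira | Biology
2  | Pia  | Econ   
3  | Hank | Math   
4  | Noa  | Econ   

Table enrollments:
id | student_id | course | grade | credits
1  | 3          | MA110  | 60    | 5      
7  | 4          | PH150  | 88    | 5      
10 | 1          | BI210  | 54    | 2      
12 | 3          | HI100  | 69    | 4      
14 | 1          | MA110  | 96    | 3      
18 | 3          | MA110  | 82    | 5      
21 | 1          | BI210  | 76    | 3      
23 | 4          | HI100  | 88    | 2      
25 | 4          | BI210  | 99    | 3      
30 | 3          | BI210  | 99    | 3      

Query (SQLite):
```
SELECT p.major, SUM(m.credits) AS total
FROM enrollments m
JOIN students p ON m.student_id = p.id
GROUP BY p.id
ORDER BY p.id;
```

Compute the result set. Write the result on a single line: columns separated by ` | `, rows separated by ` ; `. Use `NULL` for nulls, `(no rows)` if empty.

Join each enrollments row to its students via student_id.
Group joined rows by students.id; compute SUM(m.credits) per group.
  1: ids {10, 14, 21} → SUM(m.credits)=8
  3: ids {1, 12, 18, 30} → SUM(m.credits)=17
  4: ids {7, 23, 25} → SUM(m.credits)=10

Biology | 8 ; Math | 17 ; Econ | 10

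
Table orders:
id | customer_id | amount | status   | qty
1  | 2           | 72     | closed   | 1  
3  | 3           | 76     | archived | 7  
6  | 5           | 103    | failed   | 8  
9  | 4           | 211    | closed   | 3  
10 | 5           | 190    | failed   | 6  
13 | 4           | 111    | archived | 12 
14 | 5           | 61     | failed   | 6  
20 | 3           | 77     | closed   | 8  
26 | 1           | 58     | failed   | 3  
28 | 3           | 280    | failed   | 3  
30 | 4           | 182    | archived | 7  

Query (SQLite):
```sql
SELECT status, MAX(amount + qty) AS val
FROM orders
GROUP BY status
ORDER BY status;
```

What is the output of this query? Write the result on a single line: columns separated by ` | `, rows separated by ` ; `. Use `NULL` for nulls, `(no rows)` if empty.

For each row compute amount + qty.
Group by status; take MAX of the expression per group.
  archived: ids {3, 13, 30} → MAX(amount + qty)=189
  closed: ids {1, 9, 20} → MAX(amount + qty)=214
  failed: ids {6, 10, 14, 26, 28} → MAX(amount + qty)=283

archived | 189 ; closed | 214 ; failed | 283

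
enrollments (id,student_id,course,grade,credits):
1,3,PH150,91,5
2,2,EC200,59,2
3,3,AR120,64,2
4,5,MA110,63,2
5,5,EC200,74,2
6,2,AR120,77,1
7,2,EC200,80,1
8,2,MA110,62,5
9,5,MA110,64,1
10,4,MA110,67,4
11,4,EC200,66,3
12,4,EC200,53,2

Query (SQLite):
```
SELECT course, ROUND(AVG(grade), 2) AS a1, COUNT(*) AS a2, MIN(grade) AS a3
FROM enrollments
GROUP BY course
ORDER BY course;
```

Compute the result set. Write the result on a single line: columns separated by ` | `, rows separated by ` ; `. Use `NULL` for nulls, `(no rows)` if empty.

Group enrollments by course.
Per group compute: ROUND(AVG(grade), 2), COUNT(*), MIN(grade).
  AR120: ids {3, 6} → ROUND(AVG(grade), 2)=70.5, COUNT(*)=2, MIN(grade)=64
  EC200: ids {2, 5, 7, 11, 12} → ROUND(AVG(grade), 2)=66.4, COUNT(*)=5, MIN(grade)=53
  MA110: ids {4, 8, 9, 10} → ROUND(AVG(grade), 2)=64, COUNT(*)=4, MIN(grade)=62
  PH150: ids {1} → ROUND(AVG(grade), 2)=91, COUNT(*)=1, MIN(grade)=91

AR120 | 70.5 | 2 | 64 ; EC200 | 66.4 | 5 | 53 ; MA110 | 64 | 4 | 62 ; PH150 | 91 | 1 | 91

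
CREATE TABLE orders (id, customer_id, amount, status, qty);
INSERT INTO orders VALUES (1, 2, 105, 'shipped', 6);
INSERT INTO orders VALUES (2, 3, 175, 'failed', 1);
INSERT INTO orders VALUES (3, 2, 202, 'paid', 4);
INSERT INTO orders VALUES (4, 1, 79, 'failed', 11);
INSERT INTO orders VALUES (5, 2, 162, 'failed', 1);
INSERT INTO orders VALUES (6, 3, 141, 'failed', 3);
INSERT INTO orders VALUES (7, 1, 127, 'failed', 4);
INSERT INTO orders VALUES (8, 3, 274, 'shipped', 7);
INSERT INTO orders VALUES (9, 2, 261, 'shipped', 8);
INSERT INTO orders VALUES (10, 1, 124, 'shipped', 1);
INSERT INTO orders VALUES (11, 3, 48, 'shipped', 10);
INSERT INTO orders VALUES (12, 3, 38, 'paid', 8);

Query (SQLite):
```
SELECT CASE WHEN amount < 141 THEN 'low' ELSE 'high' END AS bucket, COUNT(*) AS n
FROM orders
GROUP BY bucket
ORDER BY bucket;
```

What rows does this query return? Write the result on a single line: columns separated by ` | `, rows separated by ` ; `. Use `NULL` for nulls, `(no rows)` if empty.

high | 6 ; low | 6

Bucket rows by amount < 141 → 'low' else 'high'; count each bucket.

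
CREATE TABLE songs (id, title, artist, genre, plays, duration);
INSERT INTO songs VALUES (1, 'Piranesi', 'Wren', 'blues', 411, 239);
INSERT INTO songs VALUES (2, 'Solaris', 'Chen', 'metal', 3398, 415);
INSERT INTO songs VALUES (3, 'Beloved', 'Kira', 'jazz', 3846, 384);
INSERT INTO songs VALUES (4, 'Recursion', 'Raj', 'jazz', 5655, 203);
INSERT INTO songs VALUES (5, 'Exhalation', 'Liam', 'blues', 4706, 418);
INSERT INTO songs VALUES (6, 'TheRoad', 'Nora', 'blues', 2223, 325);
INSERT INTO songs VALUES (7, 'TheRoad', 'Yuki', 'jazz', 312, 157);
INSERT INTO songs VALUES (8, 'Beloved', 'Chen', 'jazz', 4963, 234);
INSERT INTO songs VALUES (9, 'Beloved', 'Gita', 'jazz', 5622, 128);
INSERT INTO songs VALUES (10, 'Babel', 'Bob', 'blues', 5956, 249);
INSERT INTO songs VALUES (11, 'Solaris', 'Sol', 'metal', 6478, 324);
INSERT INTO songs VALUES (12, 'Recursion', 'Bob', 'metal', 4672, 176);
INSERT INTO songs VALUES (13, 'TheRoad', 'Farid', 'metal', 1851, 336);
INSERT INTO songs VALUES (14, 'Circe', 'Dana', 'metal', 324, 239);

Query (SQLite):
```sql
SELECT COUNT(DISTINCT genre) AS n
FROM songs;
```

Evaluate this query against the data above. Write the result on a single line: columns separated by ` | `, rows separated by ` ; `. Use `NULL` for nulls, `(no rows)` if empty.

3

Count distinct non-NULL genre values.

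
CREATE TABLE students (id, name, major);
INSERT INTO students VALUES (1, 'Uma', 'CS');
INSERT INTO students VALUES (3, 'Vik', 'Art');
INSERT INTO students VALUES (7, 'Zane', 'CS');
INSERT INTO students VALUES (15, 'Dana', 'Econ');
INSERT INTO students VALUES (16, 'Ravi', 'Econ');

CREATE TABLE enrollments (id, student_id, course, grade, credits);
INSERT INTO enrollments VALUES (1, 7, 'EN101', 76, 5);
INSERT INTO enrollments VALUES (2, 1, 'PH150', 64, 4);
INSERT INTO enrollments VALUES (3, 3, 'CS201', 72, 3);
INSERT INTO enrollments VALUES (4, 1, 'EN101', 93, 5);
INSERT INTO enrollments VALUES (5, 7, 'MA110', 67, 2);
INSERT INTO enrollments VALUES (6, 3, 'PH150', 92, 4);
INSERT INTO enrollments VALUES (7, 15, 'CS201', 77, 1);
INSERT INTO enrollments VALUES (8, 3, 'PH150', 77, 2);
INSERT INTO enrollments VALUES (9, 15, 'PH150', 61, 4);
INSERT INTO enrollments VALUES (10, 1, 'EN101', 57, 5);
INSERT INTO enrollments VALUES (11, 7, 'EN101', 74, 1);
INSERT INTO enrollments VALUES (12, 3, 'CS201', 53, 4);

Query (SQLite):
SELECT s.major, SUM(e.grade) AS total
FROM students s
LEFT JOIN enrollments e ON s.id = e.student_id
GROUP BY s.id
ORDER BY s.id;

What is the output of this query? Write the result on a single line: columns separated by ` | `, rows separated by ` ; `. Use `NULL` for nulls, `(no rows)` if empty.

LEFT JOIN keeps every students row; unmatched ones get NULL for enrollments columns.
Group by students.id and compute SUM(e.grade). SUM over an all-NULL group is NULL.
  1: ids {2, 4, 10} → SUM(e.grade)=214
  3: ids {3, 6, 8, 12} → SUM(e.grade)=294
  7: ids {1, 5, 11} → SUM(e.grade)=217
  15: ids {7, 9} → SUM(e.grade)=138
  16: ids {—} → SUM(e.grade)=NULL

CS | 214 ; Art | 294 ; CS | 217 ; Econ | 138 ; Econ | NULL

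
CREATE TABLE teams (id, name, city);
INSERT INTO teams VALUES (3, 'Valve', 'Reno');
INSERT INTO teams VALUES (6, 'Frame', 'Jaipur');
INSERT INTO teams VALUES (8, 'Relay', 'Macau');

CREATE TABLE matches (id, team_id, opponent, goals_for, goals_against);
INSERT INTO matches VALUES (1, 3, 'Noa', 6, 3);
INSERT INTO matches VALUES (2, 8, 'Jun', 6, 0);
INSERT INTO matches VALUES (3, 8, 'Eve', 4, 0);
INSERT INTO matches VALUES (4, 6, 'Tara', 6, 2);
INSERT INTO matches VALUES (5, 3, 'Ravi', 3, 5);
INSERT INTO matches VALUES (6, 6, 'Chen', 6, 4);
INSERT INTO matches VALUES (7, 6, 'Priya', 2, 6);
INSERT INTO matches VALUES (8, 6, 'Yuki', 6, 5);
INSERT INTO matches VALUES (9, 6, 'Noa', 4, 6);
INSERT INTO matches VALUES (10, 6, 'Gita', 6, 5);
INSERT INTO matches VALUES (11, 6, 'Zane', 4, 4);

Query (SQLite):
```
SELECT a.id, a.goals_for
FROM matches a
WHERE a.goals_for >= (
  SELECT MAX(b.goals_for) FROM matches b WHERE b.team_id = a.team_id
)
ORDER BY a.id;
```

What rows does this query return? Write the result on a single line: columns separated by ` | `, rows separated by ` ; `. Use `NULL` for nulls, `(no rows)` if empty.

For each matches row a, compute MAX(goals_for) over rows sharing a.team_id.
Keep row a if a.goals_for >= that per-group MAX.
  team_id=3: MAX(goals_for) = 6
  team_id=6: MAX(goals_for) = 6
  team_id=8: MAX(goals_for) = 6

1 | 6 ; 2 | 6 ; 4 | 6 ; 6 | 6 ; 8 | 6 ; 10 | 6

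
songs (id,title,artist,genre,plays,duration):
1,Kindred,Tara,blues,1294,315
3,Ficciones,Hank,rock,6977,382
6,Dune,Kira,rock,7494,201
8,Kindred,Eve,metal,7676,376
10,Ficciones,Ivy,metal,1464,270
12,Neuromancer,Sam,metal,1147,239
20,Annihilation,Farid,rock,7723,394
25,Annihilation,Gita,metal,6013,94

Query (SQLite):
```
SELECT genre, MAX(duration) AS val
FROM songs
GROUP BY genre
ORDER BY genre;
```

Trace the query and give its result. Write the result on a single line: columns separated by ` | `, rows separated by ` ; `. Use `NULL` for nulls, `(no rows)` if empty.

blues | 315 ; metal | 376 ; rock | 394

Partition songs by genre; compute MAX(duration) within each group.
  blues: ids {1} → MAX(duration)=315
  metal: ids {8, 10, 12, 25} → MAX(duration)=376
  rock: ids {3, 6, 20} → MAX(duration)=394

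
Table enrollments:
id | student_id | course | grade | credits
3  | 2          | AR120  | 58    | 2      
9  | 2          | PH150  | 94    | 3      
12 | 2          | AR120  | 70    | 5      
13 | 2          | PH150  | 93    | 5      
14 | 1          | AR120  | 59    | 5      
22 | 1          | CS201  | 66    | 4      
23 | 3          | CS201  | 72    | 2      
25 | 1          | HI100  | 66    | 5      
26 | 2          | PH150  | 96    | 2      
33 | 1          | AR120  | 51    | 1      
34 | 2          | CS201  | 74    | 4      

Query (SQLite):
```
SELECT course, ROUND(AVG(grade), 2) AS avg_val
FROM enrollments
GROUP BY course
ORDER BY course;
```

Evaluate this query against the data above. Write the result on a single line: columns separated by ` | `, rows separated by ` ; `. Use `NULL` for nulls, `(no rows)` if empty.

Partition enrollments by course; compute ROUND(AVG(grade), 2) within each group.
  AR120: ids {3, 12, 14, 33} → ROUND(AVG(grade), 2)=59.5
  CS201: ids {22, 23, 34} → ROUND(AVG(grade), 2)=70.67
  HI100: ids {25} → ROUND(AVG(grade), 2)=66
  PH150: ids {9, 13, 26} → ROUND(AVG(grade), 2)=94.33

AR120 | 59.5 ; CS201 | 70.67 ; HI100 | 66 ; PH150 | 94.33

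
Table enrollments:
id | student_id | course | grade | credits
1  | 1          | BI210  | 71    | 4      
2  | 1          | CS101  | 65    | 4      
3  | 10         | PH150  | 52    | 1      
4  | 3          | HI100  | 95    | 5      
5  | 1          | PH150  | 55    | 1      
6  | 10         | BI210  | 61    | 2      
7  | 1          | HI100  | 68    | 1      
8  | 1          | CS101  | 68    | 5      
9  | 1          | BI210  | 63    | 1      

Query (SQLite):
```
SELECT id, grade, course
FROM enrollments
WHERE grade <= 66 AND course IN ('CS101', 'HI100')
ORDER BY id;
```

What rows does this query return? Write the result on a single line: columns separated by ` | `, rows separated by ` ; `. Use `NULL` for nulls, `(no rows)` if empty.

2 | 65 | CS101

grade <= 66: ids {2, 3, 5, 6, 9}
course IN ('CS101', 'HI100'): ids {2, 4, 7, 8}
Combine with AND.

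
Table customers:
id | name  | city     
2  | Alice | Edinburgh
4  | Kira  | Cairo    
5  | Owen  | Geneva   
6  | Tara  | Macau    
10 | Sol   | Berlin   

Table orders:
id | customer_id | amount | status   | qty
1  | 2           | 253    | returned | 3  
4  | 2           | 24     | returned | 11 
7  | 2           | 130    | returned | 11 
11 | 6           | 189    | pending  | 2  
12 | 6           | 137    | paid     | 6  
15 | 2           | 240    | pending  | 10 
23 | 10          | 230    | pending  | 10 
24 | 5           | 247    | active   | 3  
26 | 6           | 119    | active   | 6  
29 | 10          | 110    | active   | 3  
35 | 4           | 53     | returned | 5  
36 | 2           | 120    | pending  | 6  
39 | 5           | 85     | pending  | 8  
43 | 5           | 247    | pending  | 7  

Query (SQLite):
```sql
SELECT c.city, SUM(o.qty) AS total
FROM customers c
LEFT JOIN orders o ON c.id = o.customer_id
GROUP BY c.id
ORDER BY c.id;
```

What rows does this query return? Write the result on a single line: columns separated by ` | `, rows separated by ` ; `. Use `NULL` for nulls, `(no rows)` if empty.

LEFT JOIN keeps every customers row; unmatched ones get NULL for orders columns.
Group by customers.id and compute SUM(o.qty). SUM over an all-NULL group is NULL.
  2: ids {1, 4, 7, 15, 36} → SUM(o.qty)=41
  4: ids {35} → SUM(o.qty)=5
  5: ids {24, 39, 43} → SUM(o.qty)=18
  6: ids {11, 12, 26} → SUM(o.qty)=14
  10: ids {23, 29} → SUM(o.qty)=13

Edinburgh | 41 ; Cairo | 5 ; Geneva | 18 ; Macau | 14 ; Berlin | 13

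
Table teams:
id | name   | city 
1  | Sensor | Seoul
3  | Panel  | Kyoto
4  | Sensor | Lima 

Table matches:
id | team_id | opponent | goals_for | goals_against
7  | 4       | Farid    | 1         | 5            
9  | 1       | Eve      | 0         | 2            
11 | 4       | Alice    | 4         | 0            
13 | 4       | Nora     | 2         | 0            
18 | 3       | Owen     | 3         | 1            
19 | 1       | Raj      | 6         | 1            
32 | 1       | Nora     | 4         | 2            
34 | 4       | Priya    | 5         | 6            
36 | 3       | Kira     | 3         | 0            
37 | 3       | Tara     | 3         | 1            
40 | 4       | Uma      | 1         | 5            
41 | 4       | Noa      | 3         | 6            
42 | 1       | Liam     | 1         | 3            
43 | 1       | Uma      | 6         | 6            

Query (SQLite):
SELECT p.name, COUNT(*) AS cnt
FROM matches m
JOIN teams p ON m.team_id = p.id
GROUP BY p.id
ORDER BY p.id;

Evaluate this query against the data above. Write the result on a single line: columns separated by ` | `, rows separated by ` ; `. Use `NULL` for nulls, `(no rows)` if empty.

Join each matches row to its teams via team_id.
Group joined rows by teams.id; compute COUNT(*) per group.
  1: ids {9, 19, 32, 42, 43} → COUNT(*)=5
  3: ids {18, 36, 37} → COUNT(*)=3
  4: ids {7, 11, 13, 34, 40, 41} → COUNT(*)=6

Sensor | 5 ; Panel | 3 ; Sensor | 6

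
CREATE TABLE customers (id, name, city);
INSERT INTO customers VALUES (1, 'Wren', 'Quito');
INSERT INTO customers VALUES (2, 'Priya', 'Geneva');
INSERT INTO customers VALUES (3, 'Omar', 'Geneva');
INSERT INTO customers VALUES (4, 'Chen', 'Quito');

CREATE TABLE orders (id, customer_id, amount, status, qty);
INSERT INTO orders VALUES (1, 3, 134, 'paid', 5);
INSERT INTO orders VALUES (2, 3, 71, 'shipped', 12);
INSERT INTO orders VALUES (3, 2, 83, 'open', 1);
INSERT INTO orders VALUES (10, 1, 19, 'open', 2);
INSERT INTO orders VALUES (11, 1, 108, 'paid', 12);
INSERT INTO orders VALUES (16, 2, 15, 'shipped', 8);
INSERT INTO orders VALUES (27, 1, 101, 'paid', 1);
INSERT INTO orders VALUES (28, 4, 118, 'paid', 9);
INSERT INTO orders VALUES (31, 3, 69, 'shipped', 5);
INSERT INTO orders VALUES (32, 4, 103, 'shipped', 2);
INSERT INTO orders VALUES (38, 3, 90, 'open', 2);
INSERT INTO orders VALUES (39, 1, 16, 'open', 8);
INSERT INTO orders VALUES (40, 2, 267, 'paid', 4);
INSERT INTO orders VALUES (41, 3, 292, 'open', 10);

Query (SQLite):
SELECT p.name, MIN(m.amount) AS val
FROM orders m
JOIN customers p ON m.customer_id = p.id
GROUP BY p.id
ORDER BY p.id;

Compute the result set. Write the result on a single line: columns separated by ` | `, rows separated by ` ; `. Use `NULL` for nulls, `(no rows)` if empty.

Join each orders row to its customers via customer_id.
Group joined rows by customers.id; compute MIN(m.amount) per group.
  1: ids {10, 11, 27, 39} → MIN(m.amount)=16
  2: ids {3, 16, 40} → MIN(m.amount)=15
  3: ids {1, 2, 31, 38, 41} → MIN(m.amount)=69
  4: ids {28, 32} → MIN(m.amount)=103

Wren | 16 ; Priya | 15 ; Omar | 69 ; Chen | 103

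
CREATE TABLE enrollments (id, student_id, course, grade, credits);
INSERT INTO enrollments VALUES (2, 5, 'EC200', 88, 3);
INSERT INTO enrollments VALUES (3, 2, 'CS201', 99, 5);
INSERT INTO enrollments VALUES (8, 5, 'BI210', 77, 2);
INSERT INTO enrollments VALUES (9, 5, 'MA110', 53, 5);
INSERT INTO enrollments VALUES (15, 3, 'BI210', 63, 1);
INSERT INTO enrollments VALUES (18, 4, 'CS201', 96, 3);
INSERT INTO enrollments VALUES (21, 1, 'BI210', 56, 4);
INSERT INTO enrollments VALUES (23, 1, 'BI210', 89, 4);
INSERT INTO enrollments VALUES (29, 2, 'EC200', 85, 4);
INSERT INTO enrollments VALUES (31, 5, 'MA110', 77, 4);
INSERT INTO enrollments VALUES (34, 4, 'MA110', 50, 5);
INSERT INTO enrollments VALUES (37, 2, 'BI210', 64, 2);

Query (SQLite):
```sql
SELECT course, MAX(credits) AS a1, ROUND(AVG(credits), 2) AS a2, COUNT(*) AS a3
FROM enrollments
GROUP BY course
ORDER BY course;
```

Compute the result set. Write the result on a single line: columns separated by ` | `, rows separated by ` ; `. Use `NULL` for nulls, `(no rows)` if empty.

BI210 | 4 | 2.6 | 5 ; CS201 | 5 | 4 | 2 ; EC200 | 4 | 3.5 | 2 ; MA110 | 5 | 4.67 | 3

Group enrollments by course.
Per group compute: MAX(credits), ROUND(AVG(credits), 2), COUNT(*).
  BI210: ids {8, 15, 21, 23, 37} → MAX(credits)=4, ROUND(AVG(credits), 2)=2.6, COUNT(*)=5
  CS201: ids {3, 18} → MAX(credits)=5, ROUND(AVG(credits), 2)=4, COUNT(*)=2
  EC200: ids {2, 29} → MAX(credits)=4, ROUND(AVG(credits), 2)=3.5, COUNT(*)=2
  MA110: ids {9, 31, 34} → MAX(credits)=5, ROUND(AVG(credits), 2)=4.67, COUNT(*)=3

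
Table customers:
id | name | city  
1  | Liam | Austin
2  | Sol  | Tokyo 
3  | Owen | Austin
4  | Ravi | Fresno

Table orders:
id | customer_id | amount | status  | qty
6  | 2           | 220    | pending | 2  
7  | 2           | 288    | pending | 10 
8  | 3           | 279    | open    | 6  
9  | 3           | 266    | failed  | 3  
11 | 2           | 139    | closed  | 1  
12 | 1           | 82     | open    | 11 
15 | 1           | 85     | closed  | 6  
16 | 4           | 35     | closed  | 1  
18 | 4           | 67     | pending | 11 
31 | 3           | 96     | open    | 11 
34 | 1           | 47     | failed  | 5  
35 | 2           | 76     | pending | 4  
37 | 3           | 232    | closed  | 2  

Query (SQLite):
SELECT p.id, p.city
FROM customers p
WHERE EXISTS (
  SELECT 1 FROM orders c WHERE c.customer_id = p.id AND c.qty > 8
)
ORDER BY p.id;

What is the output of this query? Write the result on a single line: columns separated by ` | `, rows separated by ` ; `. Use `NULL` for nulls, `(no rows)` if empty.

1 | Austin ; 2 | Tokyo ; 3 | Austin ; 4 | Fresno

For each customers row, check whether any orders with matching customer_id has qty > 8.
Keep rows where that is true.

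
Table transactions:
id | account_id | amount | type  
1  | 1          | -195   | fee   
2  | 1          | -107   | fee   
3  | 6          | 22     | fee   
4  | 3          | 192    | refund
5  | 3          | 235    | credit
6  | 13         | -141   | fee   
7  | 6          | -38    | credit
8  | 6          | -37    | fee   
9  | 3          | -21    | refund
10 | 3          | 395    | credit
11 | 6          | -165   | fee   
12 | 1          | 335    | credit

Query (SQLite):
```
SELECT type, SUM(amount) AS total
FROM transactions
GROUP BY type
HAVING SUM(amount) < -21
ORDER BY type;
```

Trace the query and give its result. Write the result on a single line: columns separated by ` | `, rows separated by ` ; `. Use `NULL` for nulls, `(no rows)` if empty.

fee | -623

Partition transactions by type; compute SUM(amount) within each group.
HAVING: keep groups where SUM(amount) < -21.
  credit: ids {5, 7, 10, 12} → SUM(amount)=927
  fee: ids {1, 2, 3, 6, 8, 11} → SUM(amount)=-623
  refund: ids {4, 9} → SUM(amount)=171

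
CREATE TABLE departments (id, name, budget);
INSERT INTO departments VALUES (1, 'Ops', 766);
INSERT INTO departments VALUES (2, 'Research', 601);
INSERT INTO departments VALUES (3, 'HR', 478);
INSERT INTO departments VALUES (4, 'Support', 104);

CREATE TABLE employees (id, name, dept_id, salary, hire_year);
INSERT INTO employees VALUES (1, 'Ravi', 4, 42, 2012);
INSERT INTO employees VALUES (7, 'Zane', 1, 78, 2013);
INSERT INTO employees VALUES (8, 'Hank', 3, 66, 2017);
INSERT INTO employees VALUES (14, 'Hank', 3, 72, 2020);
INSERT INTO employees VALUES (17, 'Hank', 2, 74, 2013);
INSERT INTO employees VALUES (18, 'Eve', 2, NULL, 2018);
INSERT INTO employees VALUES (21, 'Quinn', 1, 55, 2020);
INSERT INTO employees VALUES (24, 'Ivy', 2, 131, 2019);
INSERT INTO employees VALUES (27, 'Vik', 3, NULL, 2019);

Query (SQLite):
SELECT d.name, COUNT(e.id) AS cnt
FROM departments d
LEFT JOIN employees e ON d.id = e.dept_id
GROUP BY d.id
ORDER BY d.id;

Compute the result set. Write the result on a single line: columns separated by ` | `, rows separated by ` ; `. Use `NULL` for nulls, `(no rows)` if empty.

Ops | 2 ; Research | 3 ; HR | 3 ; Support | 1

LEFT JOIN keeps every departments row; unmatched ones get NULL for employees columns.
Group by departments.id and compute COUNT(e.id). COUNT(col) of an all-NULL group is 0.
  1: ids {7, 21} → COUNT(e.id)=2
  2: ids {17, 18, 24} → COUNT(e.id)=3
  3: ids {8, 14, 27} → COUNT(e.id)=3
  4: ids {1} → COUNT(e.id)=1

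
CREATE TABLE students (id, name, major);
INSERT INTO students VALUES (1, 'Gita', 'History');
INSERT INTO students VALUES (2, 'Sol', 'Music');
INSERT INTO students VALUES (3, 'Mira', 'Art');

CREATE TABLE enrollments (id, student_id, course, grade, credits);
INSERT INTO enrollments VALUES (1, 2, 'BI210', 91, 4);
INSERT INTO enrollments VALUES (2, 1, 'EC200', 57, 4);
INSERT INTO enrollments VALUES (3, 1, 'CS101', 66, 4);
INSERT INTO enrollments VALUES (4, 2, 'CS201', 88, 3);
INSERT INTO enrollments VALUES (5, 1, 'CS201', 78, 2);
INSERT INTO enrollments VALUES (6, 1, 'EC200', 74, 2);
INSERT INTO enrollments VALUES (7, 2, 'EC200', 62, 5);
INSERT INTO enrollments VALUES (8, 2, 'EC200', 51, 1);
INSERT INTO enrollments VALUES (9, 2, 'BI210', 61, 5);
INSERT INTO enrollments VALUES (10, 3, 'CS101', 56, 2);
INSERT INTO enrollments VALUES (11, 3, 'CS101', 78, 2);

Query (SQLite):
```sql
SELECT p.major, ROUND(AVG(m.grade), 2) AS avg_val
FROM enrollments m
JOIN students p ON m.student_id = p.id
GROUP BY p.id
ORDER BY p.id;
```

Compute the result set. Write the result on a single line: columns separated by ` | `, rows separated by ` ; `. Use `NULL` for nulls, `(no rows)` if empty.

History | 68.75 ; Music | 70.6 ; Art | 67

Join each enrollments row to its students via student_id.
Group joined rows by students.id; compute ROUND(AVG(m.grade), 2) per group.
  1: ids {2, 3, 5, 6} → ROUND(AVG(m.grade), 2)=68.75
  2: ids {1, 4, 7, 8, 9} → ROUND(AVG(m.grade), 2)=70.6
  3: ids {10, 11} → ROUND(AVG(m.grade), 2)=67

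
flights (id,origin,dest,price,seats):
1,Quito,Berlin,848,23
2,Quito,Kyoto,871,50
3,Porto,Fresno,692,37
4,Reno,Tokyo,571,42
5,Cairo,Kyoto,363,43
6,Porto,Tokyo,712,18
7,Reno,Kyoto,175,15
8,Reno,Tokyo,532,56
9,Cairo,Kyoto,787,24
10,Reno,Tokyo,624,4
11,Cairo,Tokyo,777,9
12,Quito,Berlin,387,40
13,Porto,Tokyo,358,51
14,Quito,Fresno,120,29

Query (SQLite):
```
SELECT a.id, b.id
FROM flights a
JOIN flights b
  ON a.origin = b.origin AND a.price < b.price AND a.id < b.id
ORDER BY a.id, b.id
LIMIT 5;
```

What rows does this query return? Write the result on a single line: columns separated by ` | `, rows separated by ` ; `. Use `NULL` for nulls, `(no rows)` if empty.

1 | 2 ; 3 | 6 ; 4 | 10 ; 5 | 9 ; 5 | 11

Pairs (a,b) with same origin, a.price < b.price, a.id < b.id.
origin groups: Cairo:{5,9,11} Porto:{3,6,13} Quito:{1,2,12,14} Reno:{4,7,8,10}
Ordered by (a.id, b.id); first 5.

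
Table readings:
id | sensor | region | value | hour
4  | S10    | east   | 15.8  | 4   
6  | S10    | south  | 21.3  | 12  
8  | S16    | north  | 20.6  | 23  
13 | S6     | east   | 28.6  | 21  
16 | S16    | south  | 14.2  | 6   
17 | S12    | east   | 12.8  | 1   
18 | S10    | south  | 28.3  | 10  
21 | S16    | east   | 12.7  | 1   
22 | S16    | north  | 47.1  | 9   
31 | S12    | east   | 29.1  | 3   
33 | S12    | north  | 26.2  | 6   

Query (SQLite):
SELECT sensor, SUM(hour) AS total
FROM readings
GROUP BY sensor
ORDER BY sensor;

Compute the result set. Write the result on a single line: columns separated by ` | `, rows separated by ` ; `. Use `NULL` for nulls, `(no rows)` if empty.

Partition readings by sensor; compute SUM(hour) within each group.
  S10: ids {4, 6, 18} → SUM(hour)=26
  S12: ids {17, 31, 33} → SUM(hour)=10
  S16: ids {8, 16, 21, 22} → SUM(hour)=39
  S6: ids {13} → SUM(hour)=21

S10 | 26 ; S12 | 10 ; S16 | 39 ; S6 | 21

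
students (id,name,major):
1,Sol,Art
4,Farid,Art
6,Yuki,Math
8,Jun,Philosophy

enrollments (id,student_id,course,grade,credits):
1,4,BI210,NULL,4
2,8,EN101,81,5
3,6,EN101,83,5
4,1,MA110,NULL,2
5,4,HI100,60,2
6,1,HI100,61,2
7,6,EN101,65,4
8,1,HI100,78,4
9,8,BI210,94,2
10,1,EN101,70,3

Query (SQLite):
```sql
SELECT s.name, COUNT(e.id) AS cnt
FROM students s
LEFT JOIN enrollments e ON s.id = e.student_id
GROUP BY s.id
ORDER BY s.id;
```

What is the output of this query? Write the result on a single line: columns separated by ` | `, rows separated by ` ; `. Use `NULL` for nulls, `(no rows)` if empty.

LEFT JOIN keeps every students row; unmatched ones get NULL for enrollments columns.
Group by students.id and compute COUNT(e.id). COUNT(col) of an all-NULL group is 0.
  1: ids {4, 6, 8, 10} → COUNT(e.id)=4
  4: ids {1, 5} → COUNT(e.id)=2
  6: ids {3, 7} → COUNT(e.id)=2
  8: ids {2, 9} → COUNT(e.id)=2

Sol | 4 ; Farid | 2 ; Yuki | 2 ; Jun | 2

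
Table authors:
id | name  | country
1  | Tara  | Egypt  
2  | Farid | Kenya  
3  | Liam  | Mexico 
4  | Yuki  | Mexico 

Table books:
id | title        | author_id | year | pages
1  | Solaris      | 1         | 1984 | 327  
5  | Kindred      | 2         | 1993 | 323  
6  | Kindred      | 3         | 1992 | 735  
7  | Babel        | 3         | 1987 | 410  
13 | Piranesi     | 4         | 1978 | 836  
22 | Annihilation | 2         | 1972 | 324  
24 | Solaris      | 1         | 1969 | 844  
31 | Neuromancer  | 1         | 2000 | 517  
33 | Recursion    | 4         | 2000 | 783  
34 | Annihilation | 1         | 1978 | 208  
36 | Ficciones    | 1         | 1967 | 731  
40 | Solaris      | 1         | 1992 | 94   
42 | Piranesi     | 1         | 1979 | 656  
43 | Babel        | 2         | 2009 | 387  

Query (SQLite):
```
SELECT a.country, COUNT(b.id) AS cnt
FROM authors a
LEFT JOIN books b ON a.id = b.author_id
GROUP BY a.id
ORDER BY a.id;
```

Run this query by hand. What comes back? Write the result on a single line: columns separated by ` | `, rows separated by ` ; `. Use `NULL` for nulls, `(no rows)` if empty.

Egypt | 7 ; Kenya | 3 ; Mexico | 2 ; Mexico | 2

LEFT JOIN keeps every authors row; unmatched ones get NULL for books columns.
Group by authors.id and compute COUNT(b.id). COUNT(col) of an all-NULL group is 0.
  1: ids {1, 24, 31, 34, 36, 40, 42} → COUNT(b.id)=7
  2: ids {5, 22, 43} → COUNT(b.id)=3
  3: ids {6, 7} → COUNT(b.id)=2
  4: ids {13, 33} → COUNT(b.id)=2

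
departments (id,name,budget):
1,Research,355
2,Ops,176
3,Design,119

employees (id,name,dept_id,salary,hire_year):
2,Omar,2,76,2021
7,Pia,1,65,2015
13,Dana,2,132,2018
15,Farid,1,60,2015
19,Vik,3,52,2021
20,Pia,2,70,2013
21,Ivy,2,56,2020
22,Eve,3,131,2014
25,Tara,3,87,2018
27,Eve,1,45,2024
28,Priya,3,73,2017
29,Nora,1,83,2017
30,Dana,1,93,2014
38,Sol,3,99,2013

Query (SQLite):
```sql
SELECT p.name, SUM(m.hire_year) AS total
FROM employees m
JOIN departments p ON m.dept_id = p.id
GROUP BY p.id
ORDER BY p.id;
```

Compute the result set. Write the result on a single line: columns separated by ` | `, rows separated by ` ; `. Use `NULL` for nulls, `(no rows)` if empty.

Research | 10085 ; Ops | 8072 ; Design | 10083

Join each employees row to its departments via dept_id.
Group joined rows by departments.id; compute SUM(m.hire_year) per group.
  1: ids {7, 15, 27, 29, 30} → SUM(m.hire_year)=10085
  2: ids {2, 13, 20, 21} → SUM(m.hire_year)=8072
  3: ids {19, 22, 25, 28, 38} → SUM(m.hire_year)=10083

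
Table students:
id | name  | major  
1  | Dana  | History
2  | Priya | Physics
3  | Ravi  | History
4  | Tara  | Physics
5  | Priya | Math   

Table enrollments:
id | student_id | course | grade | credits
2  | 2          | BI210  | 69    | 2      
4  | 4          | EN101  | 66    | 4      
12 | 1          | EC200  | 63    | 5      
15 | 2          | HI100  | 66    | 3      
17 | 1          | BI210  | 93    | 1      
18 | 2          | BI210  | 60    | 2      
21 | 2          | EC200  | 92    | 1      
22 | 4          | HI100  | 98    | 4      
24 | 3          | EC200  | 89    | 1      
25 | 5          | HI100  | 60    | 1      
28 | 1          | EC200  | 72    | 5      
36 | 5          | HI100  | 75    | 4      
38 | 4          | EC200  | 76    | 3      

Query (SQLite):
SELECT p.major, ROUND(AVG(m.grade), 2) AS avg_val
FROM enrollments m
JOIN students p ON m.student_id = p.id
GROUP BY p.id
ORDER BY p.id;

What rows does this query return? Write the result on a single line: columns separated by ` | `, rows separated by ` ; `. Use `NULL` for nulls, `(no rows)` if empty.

Join each enrollments row to its students via student_id.
Group joined rows by students.id; compute ROUND(AVG(m.grade), 2) per group.
  1: ids {12, 17, 28} → ROUND(AVG(m.grade), 2)=76
  2: ids {2, 15, 18, 21} → ROUND(AVG(m.grade), 2)=71.75
  3: ids {24} → ROUND(AVG(m.grade), 2)=89
  4: ids {4, 22, 38} → ROUND(AVG(m.grade), 2)=80
  5: ids {25, 36} → ROUND(AVG(m.grade), 2)=67.5

History | 76 ; Physics | 71.75 ; History | 89 ; Physics | 80 ; Math | 67.5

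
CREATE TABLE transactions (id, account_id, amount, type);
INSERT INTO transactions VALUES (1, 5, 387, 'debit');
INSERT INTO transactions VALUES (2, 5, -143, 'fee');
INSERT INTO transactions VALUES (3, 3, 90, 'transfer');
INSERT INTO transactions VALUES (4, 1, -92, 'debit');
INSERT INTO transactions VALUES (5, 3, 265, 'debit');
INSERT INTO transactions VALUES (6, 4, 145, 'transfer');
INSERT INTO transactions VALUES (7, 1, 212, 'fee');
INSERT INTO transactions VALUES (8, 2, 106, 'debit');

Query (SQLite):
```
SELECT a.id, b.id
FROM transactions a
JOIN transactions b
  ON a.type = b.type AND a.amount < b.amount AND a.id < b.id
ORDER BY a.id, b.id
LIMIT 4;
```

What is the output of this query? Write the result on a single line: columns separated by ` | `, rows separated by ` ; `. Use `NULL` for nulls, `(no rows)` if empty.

2 | 7 ; 3 | 6 ; 4 | 5 ; 4 | 8

Pairs (a,b) with same type, a.amount < b.amount, a.id < b.id.
type groups: debit:{1,4,5,8} fee:{2,7} transfer:{3,6}
Ordered by (a.id, b.id); first 4.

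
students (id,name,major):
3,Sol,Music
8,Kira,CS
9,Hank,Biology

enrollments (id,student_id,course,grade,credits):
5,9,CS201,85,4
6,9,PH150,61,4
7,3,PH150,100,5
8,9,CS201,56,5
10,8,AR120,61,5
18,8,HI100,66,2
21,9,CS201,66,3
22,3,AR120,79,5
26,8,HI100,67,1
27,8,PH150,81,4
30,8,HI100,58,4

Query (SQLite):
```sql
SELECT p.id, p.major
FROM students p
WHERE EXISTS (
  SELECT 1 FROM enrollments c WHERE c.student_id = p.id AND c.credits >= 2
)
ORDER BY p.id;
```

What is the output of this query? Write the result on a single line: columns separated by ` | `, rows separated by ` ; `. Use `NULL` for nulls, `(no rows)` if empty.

3 | Music ; 8 | CS ; 9 | Biology

For each students row, check whether any enrollments with matching student_id has credits >= 2.
Keep rows where that is true.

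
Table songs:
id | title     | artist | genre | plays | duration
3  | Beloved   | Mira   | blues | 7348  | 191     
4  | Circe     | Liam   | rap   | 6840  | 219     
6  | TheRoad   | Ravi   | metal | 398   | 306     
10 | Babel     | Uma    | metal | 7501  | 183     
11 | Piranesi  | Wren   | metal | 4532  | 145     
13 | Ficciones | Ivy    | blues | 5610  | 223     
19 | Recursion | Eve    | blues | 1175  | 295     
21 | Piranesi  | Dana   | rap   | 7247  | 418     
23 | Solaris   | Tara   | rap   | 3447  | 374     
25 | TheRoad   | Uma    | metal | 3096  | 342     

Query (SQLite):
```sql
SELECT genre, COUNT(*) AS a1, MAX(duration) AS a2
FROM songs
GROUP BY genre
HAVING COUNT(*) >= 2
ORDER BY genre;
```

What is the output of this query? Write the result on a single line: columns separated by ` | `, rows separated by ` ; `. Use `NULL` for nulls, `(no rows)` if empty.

blues | 3 | 295 ; metal | 4 | 342 ; rap | 3 | 418

Group songs by genre.
Per group compute: COUNT(*), MAX(duration).
HAVING: drop groups with fewer than 2 rows.
  blues: ids {3, 13, 19} → COUNT(*)=3, MAX(duration)=295
  metal: ids {6, 10, 11, 25} → COUNT(*)=4, MAX(duration)=342
  rap: ids {4, 21, 23} → COUNT(*)=3, MAX(duration)=418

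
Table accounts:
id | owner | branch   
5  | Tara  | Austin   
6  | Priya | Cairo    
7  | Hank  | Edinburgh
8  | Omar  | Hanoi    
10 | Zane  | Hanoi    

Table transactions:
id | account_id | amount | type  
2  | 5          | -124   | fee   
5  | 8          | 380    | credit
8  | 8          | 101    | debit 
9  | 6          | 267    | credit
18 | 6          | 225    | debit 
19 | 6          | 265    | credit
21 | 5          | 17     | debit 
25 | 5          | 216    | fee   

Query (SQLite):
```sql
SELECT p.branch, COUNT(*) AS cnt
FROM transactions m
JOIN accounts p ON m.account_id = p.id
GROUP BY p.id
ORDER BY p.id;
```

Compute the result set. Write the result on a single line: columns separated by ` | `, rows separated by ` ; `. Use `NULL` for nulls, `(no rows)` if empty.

Austin | 3 ; Cairo | 3 ; Hanoi | 2

Join each transactions row to its accounts via account_id.
Group joined rows by accounts.id; compute COUNT(*) per group.
  5: ids {2, 21, 25} → COUNT(*)=3
  6: ids {9, 18, 19} → COUNT(*)=3
  8: ids {5, 8} → COUNT(*)=2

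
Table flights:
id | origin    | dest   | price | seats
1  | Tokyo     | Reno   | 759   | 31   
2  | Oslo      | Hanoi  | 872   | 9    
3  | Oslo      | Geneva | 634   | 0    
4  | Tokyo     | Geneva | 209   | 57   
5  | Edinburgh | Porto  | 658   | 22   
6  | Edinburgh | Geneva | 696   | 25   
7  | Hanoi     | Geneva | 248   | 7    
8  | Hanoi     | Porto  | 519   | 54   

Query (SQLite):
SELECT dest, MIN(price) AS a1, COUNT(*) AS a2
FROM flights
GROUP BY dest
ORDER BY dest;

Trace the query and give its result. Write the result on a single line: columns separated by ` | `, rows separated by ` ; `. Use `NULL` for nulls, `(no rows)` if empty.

Geneva | 209 | 4 ; Hanoi | 872 | 1 ; Porto | 519 | 2 ; Reno | 759 | 1

Group flights by dest.
Per group compute: MIN(price), COUNT(*).
  Geneva: ids {3, 4, 6, 7} → MIN(price)=209, COUNT(*)=4
  Hanoi: ids {2} → MIN(price)=872, COUNT(*)=1
  Porto: ids {5, 8} → MIN(price)=519, COUNT(*)=2
  Reno: ids {1} → MIN(price)=759, COUNT(*)=1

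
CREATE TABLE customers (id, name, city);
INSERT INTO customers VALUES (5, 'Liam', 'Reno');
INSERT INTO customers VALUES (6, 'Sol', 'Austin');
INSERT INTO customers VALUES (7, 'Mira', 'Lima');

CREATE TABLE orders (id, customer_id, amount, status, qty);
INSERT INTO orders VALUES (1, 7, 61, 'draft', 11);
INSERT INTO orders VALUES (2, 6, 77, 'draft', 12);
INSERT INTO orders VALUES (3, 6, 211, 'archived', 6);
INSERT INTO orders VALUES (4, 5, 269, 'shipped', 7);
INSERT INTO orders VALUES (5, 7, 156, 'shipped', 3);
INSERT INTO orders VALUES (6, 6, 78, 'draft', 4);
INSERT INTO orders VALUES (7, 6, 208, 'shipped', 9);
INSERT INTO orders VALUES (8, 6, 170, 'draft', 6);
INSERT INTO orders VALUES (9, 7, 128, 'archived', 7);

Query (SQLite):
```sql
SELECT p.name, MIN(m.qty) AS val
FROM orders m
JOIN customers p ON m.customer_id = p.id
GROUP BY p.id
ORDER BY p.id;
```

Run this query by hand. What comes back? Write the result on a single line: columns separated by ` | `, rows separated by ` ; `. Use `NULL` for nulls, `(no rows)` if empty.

Liam | 7 ; Sol | 4 ; Mira | 3

Join each orders row to its customers via customer_id.
Group joined rows by customers.id; compute MIN(m.qty) per group.
  5: ids {4} → MIN(m.qty)=7
  6: ids {2, 3, 6, 7, 8} → MIN(m.qty)=4
  7: ids {1, 5, 9} → MIN(m.qty)=3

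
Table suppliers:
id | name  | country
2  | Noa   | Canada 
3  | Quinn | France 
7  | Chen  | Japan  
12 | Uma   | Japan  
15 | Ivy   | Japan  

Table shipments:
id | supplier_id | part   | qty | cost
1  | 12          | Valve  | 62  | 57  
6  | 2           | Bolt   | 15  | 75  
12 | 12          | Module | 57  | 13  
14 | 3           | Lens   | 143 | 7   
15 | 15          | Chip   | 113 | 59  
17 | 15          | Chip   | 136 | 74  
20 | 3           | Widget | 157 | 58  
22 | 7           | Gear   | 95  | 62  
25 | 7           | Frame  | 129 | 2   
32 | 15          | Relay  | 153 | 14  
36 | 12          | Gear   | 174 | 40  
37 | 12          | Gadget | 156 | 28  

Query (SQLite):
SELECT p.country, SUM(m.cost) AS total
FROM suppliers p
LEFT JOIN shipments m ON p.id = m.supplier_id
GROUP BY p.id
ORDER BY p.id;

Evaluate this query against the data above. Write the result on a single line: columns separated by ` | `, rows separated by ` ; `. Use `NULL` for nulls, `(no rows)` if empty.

Canada | 75 ; France | 65 ; Japan | 64 ; Japan | 138 ; Japan | 147

LEFT JOIN keeps every suppliers row; unmatched ones get NULL for shipments columns.
Group by suppliers.id and compute SUM(m.cost). SUM over an all-NULL group is NULL.
  2: ids {6} → SUM(m.cost)=75
  3: ids {14, 20} → SUM(m.cost)=65
  7: ids {22, 25} → SUM(m.cost)=64
  12: ids {1, 12, 36, 37} → SUM(m.cost)=138
  15: ids {15, 17, 32} → SUM(m.cost)=147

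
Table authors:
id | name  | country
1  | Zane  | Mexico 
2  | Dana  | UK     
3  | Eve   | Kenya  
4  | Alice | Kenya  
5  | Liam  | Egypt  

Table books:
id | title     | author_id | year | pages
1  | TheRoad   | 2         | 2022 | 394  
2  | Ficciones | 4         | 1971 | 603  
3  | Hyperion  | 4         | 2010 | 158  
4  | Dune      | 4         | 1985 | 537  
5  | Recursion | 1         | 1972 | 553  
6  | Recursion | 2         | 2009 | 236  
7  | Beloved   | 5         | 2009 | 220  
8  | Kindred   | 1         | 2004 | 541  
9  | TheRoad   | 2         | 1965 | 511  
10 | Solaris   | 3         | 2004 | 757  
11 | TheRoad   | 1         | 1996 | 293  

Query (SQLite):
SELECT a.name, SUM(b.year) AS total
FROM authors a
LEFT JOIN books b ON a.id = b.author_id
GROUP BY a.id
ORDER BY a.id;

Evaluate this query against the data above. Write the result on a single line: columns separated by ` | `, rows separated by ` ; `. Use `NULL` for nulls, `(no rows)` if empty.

Zane | 5972 ; Dana | 5996 ; Eve | 2004 ; Alice | 5966 ; Liam | 2009

LEFT JOIN keeps every authors row; unmatched ones get NULL for books columns.
Group by authors.id and compute SUM(b.year). SUM over an all-NULL group is NULL.
  1: ids {5, 8, 11} → SUM(b.year)=5972
  2: ids {1, 6, 9} → SUM(b.year)=5996
  3: ids {10} → SUM(b.year)=2004
  4: ids {2, 3, 4} → SUM(b.year)=5966
  5: ids {7} → SUM(b.year)=2009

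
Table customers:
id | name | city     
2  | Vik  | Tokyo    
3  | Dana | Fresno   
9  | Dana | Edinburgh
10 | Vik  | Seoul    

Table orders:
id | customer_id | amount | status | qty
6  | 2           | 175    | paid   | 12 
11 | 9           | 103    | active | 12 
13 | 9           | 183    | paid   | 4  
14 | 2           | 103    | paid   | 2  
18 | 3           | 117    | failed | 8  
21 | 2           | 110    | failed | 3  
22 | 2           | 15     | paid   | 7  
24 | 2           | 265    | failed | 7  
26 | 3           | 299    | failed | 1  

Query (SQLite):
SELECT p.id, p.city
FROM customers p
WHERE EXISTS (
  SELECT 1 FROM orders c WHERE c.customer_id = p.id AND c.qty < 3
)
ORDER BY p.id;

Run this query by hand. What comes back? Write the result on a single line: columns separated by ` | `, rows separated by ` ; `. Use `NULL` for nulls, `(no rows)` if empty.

For each customers row, check whether any orders with matching customer_id has qty < 3.
Keep rows where that is true.

2 | Tokyo ; 3 | Fresno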